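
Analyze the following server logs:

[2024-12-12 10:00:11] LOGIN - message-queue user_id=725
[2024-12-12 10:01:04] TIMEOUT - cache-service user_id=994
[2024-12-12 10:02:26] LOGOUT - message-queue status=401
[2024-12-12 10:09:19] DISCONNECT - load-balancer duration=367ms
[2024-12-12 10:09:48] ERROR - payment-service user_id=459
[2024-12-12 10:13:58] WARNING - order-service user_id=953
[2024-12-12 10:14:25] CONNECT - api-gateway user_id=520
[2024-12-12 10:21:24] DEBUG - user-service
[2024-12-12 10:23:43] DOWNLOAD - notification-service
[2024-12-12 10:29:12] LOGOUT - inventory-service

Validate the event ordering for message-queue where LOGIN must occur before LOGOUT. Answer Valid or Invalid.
Valid

To validate ordering:

1. Required order: LOGIN → LOGOUT
2. Rule: LOGIN must occur before LOGOUT
3. Check actual order of events for message-queue
4. Result: Valid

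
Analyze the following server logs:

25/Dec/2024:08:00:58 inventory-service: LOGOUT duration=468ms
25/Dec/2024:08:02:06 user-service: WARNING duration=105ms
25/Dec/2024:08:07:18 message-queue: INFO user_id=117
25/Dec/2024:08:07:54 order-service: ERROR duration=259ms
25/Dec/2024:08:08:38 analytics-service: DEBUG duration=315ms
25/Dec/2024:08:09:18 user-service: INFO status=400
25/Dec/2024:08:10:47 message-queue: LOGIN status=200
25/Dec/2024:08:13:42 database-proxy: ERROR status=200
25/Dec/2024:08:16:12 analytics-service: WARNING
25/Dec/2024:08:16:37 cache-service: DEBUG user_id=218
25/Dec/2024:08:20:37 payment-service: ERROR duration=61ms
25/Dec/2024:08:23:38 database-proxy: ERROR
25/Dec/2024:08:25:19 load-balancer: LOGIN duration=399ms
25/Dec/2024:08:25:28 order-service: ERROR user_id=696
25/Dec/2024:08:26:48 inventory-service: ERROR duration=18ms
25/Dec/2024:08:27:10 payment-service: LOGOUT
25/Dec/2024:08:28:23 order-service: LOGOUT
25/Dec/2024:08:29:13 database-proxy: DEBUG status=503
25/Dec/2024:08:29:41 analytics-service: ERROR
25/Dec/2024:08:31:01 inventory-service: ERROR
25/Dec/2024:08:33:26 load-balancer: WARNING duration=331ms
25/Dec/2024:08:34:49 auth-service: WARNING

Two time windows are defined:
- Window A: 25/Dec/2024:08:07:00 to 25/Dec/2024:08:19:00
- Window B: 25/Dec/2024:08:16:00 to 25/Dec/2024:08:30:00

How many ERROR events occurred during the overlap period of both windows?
0

To find overlap events:

1. Window A: 25/Dec/2024:08:07:00 to 25/Dec/2024:08:19:00
2. Window B: 25/Dec/2024:08:16:00 to 25/Dec/2024:08:30:00
3. Overlap period: 25/Dec/2024:08:16:00 to 25/Dec/2024:08:19:00
4. Count ERROR events in overlap: 0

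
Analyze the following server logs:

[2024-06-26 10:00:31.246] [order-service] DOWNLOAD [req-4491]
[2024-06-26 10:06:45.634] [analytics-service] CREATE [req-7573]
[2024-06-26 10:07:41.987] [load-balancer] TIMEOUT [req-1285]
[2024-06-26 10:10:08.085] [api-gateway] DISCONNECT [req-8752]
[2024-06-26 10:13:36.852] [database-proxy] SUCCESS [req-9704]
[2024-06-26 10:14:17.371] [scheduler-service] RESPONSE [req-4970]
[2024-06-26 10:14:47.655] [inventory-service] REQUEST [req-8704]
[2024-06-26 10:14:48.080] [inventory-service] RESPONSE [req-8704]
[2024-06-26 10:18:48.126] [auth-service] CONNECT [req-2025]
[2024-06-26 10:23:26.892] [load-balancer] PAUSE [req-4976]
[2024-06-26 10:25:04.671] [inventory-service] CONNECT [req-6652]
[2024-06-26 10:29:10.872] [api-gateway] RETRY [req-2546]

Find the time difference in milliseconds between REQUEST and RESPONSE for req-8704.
425

To calculate latency:

1. Find REQUEST with id req-8704: 2024-06-26 10:14:47.655
2. Find RESPONSE with id req-8704: 2024-06-26 10:14:48.080
3. Latency: 2024-06-26 10:14:48.080 - 2024-06-26 10:14:47.655 = 425ms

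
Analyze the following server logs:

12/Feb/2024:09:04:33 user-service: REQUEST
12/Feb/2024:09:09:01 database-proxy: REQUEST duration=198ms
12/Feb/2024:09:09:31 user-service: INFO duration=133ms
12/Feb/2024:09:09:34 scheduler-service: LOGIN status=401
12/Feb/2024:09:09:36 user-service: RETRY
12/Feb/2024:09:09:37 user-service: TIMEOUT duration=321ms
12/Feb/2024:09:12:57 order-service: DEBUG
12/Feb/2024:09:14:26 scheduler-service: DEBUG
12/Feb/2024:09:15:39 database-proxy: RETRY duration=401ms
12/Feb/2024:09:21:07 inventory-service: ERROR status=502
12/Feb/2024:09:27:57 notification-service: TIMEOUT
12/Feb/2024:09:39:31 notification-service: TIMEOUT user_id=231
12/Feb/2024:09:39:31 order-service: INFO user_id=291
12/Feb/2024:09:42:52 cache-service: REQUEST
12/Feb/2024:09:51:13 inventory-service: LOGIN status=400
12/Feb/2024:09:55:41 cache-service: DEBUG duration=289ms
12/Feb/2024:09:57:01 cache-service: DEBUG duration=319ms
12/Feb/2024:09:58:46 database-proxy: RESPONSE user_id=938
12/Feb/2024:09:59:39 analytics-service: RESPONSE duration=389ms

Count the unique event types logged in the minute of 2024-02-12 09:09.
5

To count unique event types:

1. Filter events in the minute starting at 2024-02-12 09:09
2. Extract event types from matching entries
3. Count unique types: 5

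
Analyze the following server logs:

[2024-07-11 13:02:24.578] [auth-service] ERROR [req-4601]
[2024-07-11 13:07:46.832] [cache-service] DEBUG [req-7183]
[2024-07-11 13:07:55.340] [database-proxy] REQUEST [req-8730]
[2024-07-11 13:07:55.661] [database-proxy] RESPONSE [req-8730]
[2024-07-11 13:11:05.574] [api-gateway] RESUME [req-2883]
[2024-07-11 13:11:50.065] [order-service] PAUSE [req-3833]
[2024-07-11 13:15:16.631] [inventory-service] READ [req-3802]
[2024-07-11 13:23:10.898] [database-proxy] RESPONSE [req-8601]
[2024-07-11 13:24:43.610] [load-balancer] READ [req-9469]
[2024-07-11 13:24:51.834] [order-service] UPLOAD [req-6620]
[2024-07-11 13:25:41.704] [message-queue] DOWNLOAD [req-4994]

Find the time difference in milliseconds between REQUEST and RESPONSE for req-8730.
321

To calculate latency:

1. Find REQUEST with id req-8730: 2024-07-11 13:07:55.340
2. Find RESPONSE with id req-8730: 2024-07-11 13:07:55.661
3. Latency: 2024-07-11 13:07:55.661 - 2024-07-11 13:07:55.340 = 321ms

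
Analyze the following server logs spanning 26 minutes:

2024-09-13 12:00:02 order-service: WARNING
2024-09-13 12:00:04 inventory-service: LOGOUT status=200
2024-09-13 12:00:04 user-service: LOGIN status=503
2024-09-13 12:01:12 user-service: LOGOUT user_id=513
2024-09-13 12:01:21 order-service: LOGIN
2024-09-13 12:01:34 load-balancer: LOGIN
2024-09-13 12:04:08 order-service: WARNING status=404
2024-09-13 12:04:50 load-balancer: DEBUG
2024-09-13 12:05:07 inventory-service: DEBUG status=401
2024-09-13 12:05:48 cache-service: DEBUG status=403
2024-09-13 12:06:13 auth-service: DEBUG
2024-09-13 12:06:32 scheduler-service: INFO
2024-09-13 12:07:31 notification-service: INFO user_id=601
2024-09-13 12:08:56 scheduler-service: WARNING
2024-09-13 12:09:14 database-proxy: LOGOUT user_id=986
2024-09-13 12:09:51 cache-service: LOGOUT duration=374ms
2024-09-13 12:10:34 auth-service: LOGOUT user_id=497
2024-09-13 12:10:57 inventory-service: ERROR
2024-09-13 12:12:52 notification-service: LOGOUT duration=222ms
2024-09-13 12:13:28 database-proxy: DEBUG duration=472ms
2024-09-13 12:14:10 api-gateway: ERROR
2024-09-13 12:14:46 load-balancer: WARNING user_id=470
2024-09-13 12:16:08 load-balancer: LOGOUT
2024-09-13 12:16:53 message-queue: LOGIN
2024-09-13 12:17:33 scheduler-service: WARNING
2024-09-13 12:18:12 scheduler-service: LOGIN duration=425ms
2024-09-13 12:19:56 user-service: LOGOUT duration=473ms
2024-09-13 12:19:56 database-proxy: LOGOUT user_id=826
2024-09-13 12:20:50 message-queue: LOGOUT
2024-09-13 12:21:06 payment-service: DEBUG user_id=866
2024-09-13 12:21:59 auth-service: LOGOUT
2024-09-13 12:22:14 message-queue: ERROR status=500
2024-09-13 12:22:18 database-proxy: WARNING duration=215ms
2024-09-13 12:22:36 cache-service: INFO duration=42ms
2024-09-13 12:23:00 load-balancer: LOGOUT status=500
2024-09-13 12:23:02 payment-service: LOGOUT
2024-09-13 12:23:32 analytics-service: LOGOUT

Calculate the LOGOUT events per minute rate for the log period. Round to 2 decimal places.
0.54

To calculate the rate:

1. Count total LOGOUT events: 14
2. Total time period: 26 minutes
3. Rate = 14 / 26 = 0.54 events per minute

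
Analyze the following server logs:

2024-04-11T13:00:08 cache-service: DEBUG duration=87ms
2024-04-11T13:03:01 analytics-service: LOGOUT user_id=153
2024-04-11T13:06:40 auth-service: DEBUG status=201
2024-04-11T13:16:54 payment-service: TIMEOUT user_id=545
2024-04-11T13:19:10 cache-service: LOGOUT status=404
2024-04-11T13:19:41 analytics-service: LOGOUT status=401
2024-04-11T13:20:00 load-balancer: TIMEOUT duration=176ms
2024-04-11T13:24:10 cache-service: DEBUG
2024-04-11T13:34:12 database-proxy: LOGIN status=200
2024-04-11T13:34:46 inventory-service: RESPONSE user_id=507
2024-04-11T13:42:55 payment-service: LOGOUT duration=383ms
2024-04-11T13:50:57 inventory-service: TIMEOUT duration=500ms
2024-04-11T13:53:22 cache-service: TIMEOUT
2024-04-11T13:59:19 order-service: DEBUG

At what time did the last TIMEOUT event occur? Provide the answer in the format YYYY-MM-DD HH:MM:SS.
2024-04-11 13:53:22

To find the last event:

1. Filter for all TIMEOUT events
2. Sort by timestamp
3. Select the last one
4. Timestamp: 2024-04-11 13:53:22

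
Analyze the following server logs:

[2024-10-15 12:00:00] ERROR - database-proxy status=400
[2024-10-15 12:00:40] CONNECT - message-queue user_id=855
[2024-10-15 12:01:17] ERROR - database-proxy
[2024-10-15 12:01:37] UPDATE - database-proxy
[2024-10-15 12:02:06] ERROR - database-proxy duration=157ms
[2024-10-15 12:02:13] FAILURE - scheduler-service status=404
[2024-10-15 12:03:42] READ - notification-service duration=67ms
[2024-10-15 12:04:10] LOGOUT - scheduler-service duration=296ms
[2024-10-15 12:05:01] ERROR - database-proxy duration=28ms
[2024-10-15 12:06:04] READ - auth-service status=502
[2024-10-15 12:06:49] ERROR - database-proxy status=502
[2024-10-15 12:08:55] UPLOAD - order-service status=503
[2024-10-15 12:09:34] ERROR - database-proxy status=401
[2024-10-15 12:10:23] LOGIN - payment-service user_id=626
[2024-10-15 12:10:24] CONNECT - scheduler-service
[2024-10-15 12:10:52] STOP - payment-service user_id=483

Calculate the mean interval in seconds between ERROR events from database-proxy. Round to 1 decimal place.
114.8

To calculate average interval:

1. Find all ERROR events for database-proxy in order
2. Calculate time gaps between consecutive events
3. Compute mean of gaps: 574 / 5 = 114.8 seconds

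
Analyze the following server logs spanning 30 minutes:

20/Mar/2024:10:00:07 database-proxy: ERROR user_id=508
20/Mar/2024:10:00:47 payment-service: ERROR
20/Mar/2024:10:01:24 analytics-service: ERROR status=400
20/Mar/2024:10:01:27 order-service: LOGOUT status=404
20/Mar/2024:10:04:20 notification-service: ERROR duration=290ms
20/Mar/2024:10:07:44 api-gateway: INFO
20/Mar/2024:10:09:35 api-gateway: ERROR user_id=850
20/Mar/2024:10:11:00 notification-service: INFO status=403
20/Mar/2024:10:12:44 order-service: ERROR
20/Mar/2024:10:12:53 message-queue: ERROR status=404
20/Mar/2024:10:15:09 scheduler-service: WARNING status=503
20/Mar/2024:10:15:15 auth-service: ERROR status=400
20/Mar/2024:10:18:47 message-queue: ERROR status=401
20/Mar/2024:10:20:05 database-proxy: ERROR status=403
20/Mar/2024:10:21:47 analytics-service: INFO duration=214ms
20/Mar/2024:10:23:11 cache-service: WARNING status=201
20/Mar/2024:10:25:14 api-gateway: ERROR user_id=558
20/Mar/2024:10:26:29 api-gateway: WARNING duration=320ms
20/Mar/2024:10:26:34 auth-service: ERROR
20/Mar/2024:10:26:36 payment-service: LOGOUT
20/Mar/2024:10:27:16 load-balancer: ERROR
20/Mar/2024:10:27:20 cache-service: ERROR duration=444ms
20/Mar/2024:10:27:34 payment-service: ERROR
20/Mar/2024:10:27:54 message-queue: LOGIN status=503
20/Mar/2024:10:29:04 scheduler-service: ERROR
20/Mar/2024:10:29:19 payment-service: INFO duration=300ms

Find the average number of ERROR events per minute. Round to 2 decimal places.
0.53

To calculate the rate:

1. Count total ERROR events: 16
2. Total time period: 30 minutes
3. Rate = 16 / 30 = 0.53 events per minute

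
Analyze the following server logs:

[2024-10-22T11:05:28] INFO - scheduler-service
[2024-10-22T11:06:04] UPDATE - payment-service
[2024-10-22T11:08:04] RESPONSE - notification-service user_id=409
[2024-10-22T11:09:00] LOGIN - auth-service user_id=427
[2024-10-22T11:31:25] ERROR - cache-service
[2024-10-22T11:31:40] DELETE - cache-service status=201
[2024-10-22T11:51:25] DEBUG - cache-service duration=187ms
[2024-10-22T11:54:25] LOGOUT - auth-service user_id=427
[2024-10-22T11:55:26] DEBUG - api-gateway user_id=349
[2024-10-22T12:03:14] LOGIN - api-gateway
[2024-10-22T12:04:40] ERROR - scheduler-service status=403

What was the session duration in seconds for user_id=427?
2725

To calculate session duration:

1. Find LOGIN event for user_id=427: 2024-10-22T11:09:00
2. Find LOGOUT event for user_id=427: 2024-10-22T11:54:25
3. Session duration: 2024-10-22T11:54:25 - 2024-10-22T11:09:00 = 2725 seconds (45 minutes)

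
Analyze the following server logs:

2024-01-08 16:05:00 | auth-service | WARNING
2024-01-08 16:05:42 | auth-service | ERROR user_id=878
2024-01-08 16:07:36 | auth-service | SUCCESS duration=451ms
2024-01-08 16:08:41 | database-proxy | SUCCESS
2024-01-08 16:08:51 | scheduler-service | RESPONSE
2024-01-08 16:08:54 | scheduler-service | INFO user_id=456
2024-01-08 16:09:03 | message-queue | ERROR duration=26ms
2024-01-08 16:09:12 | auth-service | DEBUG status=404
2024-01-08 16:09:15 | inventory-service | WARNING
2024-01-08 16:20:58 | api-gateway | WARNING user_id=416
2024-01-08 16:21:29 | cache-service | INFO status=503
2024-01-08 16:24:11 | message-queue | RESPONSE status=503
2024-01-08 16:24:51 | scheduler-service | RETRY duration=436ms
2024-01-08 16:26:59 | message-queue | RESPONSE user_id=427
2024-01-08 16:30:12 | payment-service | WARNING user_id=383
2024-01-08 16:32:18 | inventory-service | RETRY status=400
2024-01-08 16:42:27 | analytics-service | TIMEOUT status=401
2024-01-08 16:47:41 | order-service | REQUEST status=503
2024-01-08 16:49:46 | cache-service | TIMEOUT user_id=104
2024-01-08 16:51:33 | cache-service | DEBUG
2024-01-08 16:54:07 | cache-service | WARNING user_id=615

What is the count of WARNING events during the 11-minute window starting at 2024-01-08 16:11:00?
1

To count events in the time window:

1. Window boundaries: 2024-01-08 16:11:00 to 2024-01-08 16:22:00
2. Filter for WARNING events within this window
3. Count matching events: 1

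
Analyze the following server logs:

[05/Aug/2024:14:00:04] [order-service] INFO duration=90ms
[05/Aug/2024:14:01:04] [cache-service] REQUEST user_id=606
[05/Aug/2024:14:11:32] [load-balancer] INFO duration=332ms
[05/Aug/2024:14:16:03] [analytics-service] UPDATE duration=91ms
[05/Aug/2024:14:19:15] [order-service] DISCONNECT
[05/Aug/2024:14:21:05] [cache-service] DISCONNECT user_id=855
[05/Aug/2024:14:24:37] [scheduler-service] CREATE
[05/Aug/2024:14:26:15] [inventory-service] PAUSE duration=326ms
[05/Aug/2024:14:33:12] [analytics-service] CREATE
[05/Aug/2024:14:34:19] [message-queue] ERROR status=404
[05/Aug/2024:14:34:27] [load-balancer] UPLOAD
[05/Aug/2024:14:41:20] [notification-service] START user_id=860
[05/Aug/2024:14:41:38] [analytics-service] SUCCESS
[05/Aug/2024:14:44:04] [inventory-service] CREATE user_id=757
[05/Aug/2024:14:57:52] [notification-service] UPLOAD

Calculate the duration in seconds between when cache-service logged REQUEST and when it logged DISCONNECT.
1201

To find the time between events:

1. Locate the first REQUEST event for cache-service: 05/Aug/2024:14:01:04
2. Locate the first DISCONNECT event for cache-service: 05/Aug/2024:14:21:05
3. Calculate the difference: 05/Aug/2024:14:21:05 - 05/Aug/2024:14:01:04 = 1201 seconds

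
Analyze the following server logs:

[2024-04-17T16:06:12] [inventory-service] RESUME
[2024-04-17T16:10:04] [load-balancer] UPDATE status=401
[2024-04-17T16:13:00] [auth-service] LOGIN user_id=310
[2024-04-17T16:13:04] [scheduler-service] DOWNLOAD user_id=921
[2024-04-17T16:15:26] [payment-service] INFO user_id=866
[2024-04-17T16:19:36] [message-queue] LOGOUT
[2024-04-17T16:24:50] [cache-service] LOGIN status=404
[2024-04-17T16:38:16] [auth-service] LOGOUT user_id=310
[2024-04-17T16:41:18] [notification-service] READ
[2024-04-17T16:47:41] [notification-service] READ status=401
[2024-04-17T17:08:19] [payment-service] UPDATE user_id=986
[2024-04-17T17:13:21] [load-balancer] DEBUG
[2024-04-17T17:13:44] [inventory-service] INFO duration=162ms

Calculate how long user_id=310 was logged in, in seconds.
1516

To calculate session duration:

1. Find LOGIN event for user_id=310: 2024-04-17T16:13:00
2. Find LOGOUT event for user_id=310: 2024-04-17T16:38:16
3. Session duration: 2024-04-17T16:38:16 - 2024-04-17T16:13:00 = 1516 seconds (25 minutes)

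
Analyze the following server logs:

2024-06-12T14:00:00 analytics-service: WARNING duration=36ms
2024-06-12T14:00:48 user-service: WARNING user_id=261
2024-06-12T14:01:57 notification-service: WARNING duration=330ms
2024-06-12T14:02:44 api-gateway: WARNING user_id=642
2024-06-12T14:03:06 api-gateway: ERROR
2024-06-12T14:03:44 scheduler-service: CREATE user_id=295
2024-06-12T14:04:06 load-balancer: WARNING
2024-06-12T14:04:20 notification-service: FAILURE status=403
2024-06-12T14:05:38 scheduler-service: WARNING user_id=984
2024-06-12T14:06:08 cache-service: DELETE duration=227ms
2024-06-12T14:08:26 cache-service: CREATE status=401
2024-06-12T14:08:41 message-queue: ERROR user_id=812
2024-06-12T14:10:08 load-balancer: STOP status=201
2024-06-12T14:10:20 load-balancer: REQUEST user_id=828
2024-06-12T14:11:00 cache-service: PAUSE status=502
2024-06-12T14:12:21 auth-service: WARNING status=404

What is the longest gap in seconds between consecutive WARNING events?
403

To find the longest gap:

1. Extract all WARNING events in chronological order
2. Calculate time differences between consecutive events
3. Find the maximum difference
4. Longest gap: 403 seconds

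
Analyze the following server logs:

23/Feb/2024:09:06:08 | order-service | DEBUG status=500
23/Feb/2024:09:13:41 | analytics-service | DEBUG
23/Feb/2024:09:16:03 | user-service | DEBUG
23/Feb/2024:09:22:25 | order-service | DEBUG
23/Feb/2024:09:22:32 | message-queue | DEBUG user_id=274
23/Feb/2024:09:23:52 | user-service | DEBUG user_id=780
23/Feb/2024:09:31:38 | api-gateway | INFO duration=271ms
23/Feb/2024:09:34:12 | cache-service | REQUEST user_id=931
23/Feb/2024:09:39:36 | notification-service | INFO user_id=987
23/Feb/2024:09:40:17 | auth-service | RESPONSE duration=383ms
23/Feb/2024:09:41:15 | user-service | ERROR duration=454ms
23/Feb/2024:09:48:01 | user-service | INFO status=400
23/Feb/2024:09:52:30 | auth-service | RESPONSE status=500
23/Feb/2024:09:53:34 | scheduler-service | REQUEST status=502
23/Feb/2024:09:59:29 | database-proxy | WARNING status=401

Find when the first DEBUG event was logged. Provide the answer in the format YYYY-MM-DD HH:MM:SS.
2024-02-23 09:06:08

To find the first event:

1. Filter for all DEBUG events
2. Sort by timestamp
3. Select the first one
4. Timestamp: 2024-02-23 09:06:08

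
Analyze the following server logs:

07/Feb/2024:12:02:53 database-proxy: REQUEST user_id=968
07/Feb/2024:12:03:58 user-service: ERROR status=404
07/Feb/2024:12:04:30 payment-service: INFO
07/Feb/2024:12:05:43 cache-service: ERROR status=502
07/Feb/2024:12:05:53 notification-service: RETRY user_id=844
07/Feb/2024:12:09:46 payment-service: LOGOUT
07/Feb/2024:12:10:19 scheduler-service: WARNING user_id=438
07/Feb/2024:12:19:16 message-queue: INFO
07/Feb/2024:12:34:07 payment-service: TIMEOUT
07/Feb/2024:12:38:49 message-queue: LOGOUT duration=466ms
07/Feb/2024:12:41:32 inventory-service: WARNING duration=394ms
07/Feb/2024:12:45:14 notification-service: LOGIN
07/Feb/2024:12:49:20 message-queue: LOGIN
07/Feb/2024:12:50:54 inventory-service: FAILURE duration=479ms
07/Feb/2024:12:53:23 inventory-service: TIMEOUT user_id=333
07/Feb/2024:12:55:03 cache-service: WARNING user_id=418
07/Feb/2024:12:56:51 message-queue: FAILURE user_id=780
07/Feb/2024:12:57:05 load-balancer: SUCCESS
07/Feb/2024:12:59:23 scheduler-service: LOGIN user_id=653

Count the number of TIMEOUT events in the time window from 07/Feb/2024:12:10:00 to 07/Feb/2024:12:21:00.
0

To count events in the time window:

1. Window boundaries: 07/Feb/2024:12:10:00 to 07/Feb/2024:12:21:00
2. Filter for TIMEOUT events within this window
3. Count matching events: 0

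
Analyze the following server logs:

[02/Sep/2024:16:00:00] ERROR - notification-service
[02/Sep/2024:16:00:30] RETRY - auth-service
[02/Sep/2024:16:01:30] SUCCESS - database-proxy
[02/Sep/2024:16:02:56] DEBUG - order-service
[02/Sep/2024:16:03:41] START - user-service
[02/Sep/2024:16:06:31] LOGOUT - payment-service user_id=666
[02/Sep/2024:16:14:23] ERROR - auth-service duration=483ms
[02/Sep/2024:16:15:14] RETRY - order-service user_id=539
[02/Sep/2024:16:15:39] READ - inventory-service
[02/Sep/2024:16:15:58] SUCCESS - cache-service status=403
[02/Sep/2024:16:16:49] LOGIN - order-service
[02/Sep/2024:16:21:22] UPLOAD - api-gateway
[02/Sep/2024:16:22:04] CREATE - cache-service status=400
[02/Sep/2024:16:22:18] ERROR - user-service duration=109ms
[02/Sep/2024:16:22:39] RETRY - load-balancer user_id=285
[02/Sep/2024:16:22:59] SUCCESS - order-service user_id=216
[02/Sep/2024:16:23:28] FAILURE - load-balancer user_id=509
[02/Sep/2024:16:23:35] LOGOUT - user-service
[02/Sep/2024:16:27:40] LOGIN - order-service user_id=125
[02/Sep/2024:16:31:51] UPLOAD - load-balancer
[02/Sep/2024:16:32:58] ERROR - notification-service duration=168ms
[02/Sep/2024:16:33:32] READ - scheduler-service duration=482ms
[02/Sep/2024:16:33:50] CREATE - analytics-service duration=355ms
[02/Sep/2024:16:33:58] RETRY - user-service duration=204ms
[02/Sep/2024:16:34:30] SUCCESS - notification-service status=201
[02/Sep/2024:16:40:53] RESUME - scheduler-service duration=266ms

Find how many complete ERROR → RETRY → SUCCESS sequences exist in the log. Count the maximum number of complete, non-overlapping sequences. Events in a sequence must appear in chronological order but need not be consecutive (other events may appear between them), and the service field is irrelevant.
4

To count sequences:

1. Look for pattern: ERROR → RETRY → SUCCESS
2. Greedily scan the log in chronological order, matching each sequence element in turn (ignoring service)
3. Each time the full pattern completes, increment the count and restart matching from the next event
4. Complete non-overlapping sequences found: 4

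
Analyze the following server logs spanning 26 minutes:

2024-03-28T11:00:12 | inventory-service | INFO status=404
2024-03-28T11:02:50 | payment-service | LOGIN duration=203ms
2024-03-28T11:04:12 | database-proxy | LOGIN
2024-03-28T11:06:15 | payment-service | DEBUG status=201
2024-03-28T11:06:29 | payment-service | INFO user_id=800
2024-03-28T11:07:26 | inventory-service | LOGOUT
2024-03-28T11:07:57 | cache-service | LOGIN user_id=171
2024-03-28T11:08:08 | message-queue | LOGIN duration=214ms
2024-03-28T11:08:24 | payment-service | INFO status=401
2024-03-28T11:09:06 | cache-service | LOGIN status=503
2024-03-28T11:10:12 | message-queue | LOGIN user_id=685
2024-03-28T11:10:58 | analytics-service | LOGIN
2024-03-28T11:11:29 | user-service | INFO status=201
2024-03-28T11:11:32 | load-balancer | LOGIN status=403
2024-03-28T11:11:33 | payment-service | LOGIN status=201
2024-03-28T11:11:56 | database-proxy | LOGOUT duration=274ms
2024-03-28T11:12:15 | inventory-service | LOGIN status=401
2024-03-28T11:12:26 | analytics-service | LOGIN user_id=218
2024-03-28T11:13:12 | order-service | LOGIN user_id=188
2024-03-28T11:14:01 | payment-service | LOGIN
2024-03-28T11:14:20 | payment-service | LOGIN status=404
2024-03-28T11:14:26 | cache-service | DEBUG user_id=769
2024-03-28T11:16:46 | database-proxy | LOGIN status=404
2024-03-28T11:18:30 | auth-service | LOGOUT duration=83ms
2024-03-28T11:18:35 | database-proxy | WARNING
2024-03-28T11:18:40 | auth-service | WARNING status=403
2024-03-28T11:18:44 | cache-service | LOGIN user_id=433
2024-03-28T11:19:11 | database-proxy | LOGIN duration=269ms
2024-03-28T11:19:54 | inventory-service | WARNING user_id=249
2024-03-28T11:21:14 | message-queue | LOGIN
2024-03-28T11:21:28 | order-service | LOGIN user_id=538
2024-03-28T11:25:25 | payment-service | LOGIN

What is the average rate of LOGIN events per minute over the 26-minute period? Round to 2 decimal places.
0.77

To calculate the rate:

1. Count total LOGIN events: 20
2. Total time period: 26 minutes
3. Rate = 20 / 26 = 0.77 events per minute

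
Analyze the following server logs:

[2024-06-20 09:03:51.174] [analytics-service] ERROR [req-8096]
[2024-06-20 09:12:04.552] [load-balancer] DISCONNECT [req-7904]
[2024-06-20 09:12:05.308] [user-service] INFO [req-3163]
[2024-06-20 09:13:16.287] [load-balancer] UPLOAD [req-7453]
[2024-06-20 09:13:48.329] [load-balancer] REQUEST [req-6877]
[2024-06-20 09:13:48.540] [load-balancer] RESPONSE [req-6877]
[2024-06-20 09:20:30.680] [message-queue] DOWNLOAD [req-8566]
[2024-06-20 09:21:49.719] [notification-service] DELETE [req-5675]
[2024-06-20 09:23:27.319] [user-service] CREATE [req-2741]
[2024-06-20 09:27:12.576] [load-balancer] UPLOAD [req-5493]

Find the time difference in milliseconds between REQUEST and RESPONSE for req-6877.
211

To calculate latency:

1. Find REQUEST with id req-6877: 2024-06-20 09:13:48.329
2. Find RESPONSE with id req-6877: 2024-06-20 09:13:48.540
3. Latency: 2024-06-20 09:13:48.540 - 2024-06-20 09:13:48.329 = 211ms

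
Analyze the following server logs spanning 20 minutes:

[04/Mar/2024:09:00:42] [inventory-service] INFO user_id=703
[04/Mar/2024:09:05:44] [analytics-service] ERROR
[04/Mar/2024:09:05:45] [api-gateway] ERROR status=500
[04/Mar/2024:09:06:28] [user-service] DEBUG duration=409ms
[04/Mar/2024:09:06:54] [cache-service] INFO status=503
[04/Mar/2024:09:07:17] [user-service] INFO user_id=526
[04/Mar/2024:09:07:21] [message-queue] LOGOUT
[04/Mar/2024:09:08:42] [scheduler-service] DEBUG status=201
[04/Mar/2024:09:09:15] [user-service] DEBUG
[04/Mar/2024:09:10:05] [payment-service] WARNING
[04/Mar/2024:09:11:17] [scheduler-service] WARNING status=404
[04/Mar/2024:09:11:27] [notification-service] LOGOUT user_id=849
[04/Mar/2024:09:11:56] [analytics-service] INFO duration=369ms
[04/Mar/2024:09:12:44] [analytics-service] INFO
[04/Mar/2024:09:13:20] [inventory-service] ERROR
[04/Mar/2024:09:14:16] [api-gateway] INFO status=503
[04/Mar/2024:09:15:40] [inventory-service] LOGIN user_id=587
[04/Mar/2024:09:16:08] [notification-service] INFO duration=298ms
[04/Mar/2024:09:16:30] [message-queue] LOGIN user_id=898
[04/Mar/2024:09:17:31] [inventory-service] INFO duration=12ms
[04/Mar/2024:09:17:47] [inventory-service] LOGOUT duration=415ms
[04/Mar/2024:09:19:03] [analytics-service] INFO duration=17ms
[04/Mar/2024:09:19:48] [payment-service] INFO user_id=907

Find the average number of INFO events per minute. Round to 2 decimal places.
0.5

To calculate the rate:

1. Count total INFO events: 10
2. Total time period: 20 minutes
3. Rate = 10 / 20 = 0.5 events per minute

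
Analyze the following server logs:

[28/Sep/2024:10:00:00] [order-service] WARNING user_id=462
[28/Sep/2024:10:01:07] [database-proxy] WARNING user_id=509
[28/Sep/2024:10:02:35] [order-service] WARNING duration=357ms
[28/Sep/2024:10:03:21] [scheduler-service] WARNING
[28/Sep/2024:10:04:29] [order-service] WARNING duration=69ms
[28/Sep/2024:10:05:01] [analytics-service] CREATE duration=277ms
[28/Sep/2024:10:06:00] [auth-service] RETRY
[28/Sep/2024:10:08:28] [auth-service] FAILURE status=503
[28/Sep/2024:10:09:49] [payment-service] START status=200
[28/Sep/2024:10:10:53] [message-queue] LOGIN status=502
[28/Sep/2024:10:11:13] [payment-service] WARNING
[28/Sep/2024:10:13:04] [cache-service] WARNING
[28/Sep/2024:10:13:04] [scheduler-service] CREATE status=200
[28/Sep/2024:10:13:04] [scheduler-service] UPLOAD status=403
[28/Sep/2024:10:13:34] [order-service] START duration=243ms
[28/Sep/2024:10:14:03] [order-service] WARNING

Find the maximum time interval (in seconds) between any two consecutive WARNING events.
404

To find the longest gap:

1. Extract all WARNING events in chronological order
2. Calculate time differences between consecutive events
3. Find the maximum difference
4. Longest gap: 404 seconds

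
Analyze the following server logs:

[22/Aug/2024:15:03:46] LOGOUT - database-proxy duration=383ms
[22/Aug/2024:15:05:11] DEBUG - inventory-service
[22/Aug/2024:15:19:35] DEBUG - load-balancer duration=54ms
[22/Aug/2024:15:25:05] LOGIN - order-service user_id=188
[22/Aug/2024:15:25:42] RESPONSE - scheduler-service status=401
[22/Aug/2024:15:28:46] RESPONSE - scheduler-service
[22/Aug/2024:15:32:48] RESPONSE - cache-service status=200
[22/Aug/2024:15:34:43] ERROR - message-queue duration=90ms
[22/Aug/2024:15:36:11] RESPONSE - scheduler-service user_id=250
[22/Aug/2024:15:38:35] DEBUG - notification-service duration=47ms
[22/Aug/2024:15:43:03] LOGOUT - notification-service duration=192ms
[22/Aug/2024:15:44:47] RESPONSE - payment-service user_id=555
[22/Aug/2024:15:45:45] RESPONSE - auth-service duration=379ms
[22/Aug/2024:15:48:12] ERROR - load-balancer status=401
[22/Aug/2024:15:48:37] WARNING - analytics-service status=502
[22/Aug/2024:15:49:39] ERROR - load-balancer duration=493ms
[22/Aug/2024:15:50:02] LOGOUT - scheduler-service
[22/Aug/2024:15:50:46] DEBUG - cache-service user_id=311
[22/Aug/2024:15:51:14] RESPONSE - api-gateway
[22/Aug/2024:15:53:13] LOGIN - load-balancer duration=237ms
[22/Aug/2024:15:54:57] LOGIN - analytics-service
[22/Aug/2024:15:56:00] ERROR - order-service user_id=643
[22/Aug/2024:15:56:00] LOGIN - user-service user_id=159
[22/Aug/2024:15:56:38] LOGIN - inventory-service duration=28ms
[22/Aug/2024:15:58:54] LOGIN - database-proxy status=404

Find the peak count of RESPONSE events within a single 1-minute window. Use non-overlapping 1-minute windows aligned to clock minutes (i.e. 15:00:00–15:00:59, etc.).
1

To find the burst window:

1. Divide the log period into non-overlapping 1-minute windows starting at 15:00
2. Count RESPONSE events in each window
3. Find the window with maximum count
4. Maximum events in a window: 1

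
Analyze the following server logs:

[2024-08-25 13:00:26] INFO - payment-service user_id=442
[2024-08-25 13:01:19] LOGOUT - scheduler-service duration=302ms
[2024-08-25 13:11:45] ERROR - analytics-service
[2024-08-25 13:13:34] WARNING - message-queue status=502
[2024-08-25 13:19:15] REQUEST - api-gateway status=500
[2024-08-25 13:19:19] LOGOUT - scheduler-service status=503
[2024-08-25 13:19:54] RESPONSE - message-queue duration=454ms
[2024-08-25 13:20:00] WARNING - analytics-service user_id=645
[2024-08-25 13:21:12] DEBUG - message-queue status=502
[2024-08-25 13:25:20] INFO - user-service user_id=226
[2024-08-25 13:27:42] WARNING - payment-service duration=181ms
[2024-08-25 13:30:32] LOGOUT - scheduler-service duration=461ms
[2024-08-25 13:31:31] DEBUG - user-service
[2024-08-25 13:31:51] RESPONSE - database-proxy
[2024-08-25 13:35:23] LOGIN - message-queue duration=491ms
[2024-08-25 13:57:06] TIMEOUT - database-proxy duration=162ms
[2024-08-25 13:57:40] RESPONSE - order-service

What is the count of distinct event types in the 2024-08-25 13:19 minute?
3

To count unique event types:

1. Filter events in the minute starting at 2024-08-25 13:19
2. Extract event types from matching entries
3. Count unique types: 3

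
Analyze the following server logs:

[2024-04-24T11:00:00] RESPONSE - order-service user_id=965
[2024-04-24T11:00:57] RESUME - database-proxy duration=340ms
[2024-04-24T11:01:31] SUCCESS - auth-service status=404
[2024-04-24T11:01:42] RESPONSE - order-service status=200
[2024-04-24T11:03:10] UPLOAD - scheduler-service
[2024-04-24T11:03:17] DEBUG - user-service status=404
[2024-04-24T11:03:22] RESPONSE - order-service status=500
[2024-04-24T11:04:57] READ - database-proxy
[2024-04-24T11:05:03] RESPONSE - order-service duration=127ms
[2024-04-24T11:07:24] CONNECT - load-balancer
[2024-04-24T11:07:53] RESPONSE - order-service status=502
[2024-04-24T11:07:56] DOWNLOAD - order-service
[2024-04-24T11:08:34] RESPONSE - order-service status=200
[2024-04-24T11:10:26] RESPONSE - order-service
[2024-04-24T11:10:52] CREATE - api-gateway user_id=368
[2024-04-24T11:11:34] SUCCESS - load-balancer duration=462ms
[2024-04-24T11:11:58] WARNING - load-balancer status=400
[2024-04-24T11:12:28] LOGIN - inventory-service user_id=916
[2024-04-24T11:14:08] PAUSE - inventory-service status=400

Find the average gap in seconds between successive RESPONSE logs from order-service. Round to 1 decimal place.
104.3

To calculate average interval:

1. Find all RESPONSE events for order-service in order
2. Calculate time gaps between consecutive events
3. Compute mean of gaps: 626 / 6 = 104.3 seconds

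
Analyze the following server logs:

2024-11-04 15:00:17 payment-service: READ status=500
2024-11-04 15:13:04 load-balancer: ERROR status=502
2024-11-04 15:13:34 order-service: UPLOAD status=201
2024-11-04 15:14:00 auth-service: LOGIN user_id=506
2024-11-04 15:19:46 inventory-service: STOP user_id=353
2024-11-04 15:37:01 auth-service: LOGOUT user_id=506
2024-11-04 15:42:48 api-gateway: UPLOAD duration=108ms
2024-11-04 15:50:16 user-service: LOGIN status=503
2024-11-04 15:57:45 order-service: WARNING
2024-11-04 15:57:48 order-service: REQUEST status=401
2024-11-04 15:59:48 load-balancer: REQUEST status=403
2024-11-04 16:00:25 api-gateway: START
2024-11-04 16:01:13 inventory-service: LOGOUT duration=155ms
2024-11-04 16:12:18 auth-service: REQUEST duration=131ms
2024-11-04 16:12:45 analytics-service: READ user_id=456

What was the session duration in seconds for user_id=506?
1381

To calculate session duration:

1. Find LOGIN event for user_id=506: 2024-11-04 15:14:00
2. Find LOGOUT event for user_id=506: 2024-11-04 15:37:01
3. Session duration: 2024-11-04 15:37:01 - 2024-11-04 15:14:00 = 1381 seconds (23 minutes)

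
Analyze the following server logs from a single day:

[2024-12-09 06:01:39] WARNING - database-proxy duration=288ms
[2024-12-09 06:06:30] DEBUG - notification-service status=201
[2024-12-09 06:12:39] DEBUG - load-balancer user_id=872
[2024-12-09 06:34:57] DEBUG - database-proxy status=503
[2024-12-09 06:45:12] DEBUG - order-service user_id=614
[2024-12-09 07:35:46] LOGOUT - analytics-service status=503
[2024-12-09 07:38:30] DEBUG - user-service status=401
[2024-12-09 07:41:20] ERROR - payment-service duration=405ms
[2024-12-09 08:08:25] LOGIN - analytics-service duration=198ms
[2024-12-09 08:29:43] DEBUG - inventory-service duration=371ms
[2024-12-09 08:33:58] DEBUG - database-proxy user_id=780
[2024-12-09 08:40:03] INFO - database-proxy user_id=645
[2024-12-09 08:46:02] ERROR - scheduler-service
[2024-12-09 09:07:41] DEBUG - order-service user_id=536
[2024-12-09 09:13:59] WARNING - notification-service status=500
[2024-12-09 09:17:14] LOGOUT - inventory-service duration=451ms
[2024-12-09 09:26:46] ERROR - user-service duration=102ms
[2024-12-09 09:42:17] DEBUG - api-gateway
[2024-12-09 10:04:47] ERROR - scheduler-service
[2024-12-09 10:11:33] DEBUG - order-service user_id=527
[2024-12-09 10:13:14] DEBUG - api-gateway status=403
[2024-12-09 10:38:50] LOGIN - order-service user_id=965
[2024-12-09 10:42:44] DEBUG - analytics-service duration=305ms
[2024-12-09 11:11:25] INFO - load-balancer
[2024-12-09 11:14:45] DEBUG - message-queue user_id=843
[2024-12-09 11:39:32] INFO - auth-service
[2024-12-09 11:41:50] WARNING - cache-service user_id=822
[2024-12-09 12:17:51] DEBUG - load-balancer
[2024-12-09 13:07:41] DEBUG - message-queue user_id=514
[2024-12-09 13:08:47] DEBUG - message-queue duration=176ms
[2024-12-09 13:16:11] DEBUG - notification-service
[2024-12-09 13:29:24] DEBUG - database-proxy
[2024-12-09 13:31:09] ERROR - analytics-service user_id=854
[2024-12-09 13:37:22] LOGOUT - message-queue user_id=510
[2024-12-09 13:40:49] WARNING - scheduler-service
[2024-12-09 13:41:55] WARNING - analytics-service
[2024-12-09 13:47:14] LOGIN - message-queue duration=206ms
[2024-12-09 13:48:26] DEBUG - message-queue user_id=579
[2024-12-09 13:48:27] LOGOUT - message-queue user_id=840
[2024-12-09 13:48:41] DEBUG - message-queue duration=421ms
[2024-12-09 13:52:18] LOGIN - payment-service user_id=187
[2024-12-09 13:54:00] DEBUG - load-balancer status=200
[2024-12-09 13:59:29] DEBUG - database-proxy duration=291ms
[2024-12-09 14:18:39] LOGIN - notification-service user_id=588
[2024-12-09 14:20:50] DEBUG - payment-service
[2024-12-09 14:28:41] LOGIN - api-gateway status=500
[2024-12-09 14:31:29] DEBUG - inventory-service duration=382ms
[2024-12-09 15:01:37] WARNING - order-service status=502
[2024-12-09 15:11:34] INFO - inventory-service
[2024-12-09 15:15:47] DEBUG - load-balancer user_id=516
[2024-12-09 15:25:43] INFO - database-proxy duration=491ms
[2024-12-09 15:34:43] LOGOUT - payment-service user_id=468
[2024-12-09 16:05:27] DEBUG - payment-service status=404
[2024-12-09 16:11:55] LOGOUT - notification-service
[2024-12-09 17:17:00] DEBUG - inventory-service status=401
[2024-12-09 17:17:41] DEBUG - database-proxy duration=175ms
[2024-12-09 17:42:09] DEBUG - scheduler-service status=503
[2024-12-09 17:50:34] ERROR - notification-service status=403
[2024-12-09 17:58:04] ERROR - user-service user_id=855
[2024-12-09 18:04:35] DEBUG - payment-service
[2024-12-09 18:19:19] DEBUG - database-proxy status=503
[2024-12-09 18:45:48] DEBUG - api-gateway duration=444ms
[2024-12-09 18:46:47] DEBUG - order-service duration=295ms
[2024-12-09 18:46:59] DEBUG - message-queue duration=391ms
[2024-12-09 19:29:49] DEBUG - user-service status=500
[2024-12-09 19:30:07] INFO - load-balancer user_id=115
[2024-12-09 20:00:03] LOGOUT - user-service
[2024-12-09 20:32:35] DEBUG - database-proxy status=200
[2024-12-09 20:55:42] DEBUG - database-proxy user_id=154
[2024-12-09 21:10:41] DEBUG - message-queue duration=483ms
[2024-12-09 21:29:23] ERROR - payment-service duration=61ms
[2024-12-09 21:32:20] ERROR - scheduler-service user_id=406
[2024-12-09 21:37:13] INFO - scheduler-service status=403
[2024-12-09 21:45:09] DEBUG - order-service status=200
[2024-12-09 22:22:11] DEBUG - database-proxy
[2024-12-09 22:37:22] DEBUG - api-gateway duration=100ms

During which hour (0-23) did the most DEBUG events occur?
13

To find the peak hour:

1. Group all DEBUG events by hour
2. Count events in each hour
3. Find hour with maximum count
4. Peak hour: 13 (with 8 events)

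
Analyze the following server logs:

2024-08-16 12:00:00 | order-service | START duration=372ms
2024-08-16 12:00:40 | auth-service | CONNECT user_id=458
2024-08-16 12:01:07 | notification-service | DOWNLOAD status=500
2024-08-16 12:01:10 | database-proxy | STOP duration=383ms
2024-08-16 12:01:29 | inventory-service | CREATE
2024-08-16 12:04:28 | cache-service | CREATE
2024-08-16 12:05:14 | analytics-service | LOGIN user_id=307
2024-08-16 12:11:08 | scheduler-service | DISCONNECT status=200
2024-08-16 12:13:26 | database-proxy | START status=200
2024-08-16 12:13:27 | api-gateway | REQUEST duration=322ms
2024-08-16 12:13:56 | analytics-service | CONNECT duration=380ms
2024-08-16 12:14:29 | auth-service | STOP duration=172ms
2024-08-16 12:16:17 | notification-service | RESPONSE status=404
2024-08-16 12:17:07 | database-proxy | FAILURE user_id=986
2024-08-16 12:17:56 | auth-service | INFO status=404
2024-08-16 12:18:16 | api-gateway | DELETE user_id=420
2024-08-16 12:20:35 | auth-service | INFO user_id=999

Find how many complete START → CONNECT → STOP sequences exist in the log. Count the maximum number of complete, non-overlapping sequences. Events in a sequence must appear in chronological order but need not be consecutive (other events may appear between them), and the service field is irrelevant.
2

To count sequences:

1. Look for pattern: START → CONNECT → STOP
2. Greedily scan the log in chronological order, matching each sequence element in turn (ignoring service)
3. Each time the full pattern completes, increment the count and restart matching from the next event
4. Complete non-overlapping sequences found: 2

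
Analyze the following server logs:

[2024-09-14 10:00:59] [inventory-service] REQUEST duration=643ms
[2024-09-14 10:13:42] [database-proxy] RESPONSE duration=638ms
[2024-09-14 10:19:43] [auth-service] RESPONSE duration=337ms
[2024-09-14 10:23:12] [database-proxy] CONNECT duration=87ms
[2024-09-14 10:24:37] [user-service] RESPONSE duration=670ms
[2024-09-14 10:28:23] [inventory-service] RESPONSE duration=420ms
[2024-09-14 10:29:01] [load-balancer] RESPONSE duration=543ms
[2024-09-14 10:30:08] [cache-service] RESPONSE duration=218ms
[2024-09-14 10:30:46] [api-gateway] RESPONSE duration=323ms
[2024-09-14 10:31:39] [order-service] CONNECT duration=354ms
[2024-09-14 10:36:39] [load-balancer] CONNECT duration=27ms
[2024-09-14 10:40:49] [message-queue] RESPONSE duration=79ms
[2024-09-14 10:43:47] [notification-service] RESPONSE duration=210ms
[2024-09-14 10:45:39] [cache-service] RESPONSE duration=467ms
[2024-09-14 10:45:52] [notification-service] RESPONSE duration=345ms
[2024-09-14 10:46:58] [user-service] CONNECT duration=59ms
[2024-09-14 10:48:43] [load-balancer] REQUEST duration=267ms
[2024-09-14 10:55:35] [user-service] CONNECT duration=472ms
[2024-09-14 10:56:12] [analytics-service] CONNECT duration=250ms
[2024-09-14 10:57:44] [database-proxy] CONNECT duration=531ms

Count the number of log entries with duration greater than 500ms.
5

To count timeouts:

1. Threshold: 500ms
2. Extract duration from each log entry
3. Count entries where duration > 500
4. Timeout count: 5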